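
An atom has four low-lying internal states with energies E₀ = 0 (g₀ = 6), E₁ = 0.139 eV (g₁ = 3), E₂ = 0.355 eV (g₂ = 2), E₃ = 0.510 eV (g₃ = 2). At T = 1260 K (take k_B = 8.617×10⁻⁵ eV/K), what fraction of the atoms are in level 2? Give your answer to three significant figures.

k_BT = 8.617×10⁻⁵ × 1260 K = 0.10857 eV.
Eᵢ/kT = 0, 1.2803, 3.2698, 4.6974.
Z = Σ gᵢe^(−Eᵢ/kT) = 6·e^(−0) + 3·e^(−1.2803) + 2·e^(−3.2698) + 2·e^(−4.6974) = 6.0000 + 0.83386 + 0.076028 + 0.018238 = 6.9281.
P₂ = g₂ e^(−E₂/kT) / Z = 0.076028/6.9281 = 0.0110.

0.0110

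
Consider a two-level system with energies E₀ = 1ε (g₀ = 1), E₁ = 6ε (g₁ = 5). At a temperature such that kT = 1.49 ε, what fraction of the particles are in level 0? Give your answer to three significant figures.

0.851

Eᵢ/kT = 0.67114, 4.0268.
Z = Σ gᵢe^(−Eᵢ/kT) = 1·e^(−0.67114) + 5·e^(−4.0268) = 0.51113 + 0.089156 = 0.60029.
P₀ = g₀ e^(−E₀/kT) / Z = 0.51113/0.60029 = 0.851.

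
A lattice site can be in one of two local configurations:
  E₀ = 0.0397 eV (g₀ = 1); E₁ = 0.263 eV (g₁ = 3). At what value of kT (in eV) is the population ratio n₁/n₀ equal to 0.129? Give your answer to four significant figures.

0.07097 eV

n₁/n₀ = (g₁/g₀) exp[−(E₁−E₀)/kT] = 0.129.
⇒ (E₁−E₀)/kT = ln((3/1)/0.129) = ln(23.2558) = 3.14655.
kT = 0.2233 eV / 3.14655 = 0.07097 eV.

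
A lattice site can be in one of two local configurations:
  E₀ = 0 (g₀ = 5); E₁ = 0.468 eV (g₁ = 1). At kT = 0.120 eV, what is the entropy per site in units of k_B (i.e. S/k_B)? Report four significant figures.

Eᵢ/kT = 0, 3.90000.
Z = Σ gᵢe^(−Eᵢ/kT) = 5·e^(−0) + 1·e^(−3.90000) = 5.00000 + 0.0202419 = 5.02024.
⟨E⟩ = Σ EᵢPᵢ = 0.00188700 eV.
S/k_B = ln Z + ⟨E⟩/kT = ln(5.02024) + 0.00188700/0.120 = 1.61348 + 0.0157250 = 1.629.

1.629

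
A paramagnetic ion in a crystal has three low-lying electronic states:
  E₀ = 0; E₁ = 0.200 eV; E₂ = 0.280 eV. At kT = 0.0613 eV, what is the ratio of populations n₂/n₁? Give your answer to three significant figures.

0.271

n₂/n₁ = exp[−(E₂−E₁)/kT] = exp(−(0.080 eV)/(0.0613 eV)) = exp(-1.3051) = 0.271.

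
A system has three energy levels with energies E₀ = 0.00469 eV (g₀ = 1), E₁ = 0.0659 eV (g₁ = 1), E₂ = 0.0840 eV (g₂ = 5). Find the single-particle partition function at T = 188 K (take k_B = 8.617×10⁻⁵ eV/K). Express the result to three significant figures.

Z = 0.794

k_BT = 8.617×10⁻⁵ × 188 K = 0.016200 eV.
Eᵢ/kT = 0.28951, 4.0679, 5.1852.
Z = Σ gᵢe^(−Eᵢ/kT) = 1·e^(−0.28951) + 1·e^(−4.0679) + 5·e^(−5.1852) = 0.74863 + 0.017113 + 0.027994 = 0.79374.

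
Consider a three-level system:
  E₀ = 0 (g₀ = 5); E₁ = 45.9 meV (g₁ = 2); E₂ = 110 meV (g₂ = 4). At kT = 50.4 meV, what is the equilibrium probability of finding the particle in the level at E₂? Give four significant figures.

Eᵢ/kT = 0, 0.910714, 2.18254.
Z = Σ gᵢe^(−Eᵢ/kT) = 5·e^(−0) + 2·e^(−0.910714) + 4·e^(−2.18254) = 5.00000 + 0.804474 + 0.451019 = 6.25549.
P₂ = g₂ e^(−E₂/kT) / Z = 0.451019/6.25549 = 0.07210.

0.07210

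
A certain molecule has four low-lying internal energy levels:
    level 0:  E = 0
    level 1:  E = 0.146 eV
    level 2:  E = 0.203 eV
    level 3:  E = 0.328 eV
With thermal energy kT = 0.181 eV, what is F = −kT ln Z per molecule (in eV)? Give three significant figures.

-0.120 eV

Eᵢ/kT = 0, 0.80663, 1.1215, 1.8122.
Z = Σ e^(−Eᵢ/kT) = e^(−0) + e^(−0.80663) + e^(−1.1215) + e^(−1.8122) = 1.0000 + 0.44636 + 0.32579 + 0.16329 = 1.9354.
F = −kT ln Z = −0.181 × ln(1.9354) = −0.181 × 0.66031 = -0.120 eV.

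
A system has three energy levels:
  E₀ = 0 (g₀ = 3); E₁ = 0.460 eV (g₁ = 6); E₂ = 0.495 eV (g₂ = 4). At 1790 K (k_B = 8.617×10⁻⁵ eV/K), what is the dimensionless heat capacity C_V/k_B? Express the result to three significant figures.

1.09

k_BT = 8.617×10⁻⁵ × 1790 K = 0.15424 eV.
Eᵢ/kT = 0, 2.9824, 3.2093.
Z = Σ gᵢe^(−Eᵢ/kT) = 3·e^(−0) + 6·e^(−2.9824) + 4·e^(−3.2093) = 3.0000 + 0.30403 + 0.16154 = 3.4656.
⟨E⟩ = 0.063428 eV, ⟨E²⟩ = 0.029984 eV².
C_V/k_B = (⟨E²⟩ − ⟨E⟩²)/(kT)² = (0.029984 − 0.0040231)/0.023790 = 1.09.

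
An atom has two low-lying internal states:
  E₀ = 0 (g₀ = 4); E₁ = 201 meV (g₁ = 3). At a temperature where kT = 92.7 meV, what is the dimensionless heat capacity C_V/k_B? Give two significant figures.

0.34

Eᵢ/kT = 0, 2.168.
Z = Σ gᵢe^(−Eᵢ/kT) = 4·e^(−0) + 3·e^(−2.168) = 4.000 + 0.3432 = 4.343.
⟨E⟩ = 15.88 meV, ⟨E²⟩ = 3193 meV².
C_V/k_B = (⟨E²⟩ − ⟨E⟩²)/(kT)² = (3193 − 252.2)/8593 = 0.34.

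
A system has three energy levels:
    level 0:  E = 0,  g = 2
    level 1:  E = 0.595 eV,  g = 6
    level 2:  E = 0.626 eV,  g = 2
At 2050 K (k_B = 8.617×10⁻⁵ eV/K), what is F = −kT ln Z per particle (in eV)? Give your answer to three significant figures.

-0.144 eV

k_BT = 8.617×10⁻⁵ × 2050 K = 0.17665 eV.
Eᵢ/kT = 0, 3.3682, 3.5437.
Z = Σ gᵢe^(−Eᵢ/kT) = 2·e^(−0) + 6·e^(−3.3682) + 2·e^(−3.5437) = 2.0000 + 0.20671 + 0.057812 = 2.2645.
F = −kT ln Z = −0.17665 × ln(2.2645) = −0.17665 × 0.81735 = -0.144 eV.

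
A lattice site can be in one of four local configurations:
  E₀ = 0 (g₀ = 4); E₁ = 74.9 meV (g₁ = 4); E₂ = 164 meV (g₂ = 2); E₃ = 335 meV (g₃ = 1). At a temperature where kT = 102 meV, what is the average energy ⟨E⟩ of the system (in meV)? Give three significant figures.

34.9 meV

Eᵢ/kT = 0, 0.73431, 1.6078, 3.2843.
Z = Σ gᵢe^(−Eᵢ/kT) = 4·e^(−0) + 4·e^(−0.73431) + 2·e^(−1.6078) + 1·e^(−3.2843) = 4.0000 + 1.9193 + 0.40066 + 0.037467 = 6.3574.
⟨E⟩ = Σ Eᵢ gᵢe^(−Eᵢ/kT) / Z = (0·4.0000 + 74.9·1.9193 + 164·0.40066 + 335·0.037467) / 6.3574 = 34.9 meV.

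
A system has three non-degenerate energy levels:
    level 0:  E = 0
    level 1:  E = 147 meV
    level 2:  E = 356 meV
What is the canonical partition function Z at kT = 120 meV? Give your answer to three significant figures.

Z = 1.35

Eᵢ/kT = 0, 1.2250, 2.9667.
Z = Σ e^(−Eᵢ/kT) = e^(−0) + e^(−1.2250) + e^(−2.9667) = 1.0000 + 0.29376 + 0.051473 = 1.3452.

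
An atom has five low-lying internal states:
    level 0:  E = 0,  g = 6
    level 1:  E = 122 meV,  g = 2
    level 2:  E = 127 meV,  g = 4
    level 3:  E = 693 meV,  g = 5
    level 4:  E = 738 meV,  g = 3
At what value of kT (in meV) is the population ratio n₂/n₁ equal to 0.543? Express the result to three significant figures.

n₂/n₁ = (g₂/g₁) exp[−(E₂−E₁)/kT] = 0.543.
⇒ (E₂−E₁)/kT = ln((4/2)/0.543) = ln(3.6832) = 1.3038.
kT = 5 meV / 1.3038 = 3.83 meV.

3.83 meV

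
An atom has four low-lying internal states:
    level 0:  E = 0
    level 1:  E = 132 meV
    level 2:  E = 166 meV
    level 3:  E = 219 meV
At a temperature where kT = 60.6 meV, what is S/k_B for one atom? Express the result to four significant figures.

0.6188

Eᵢ/kT = 0, 2.17822, 2.73927, 3.61386.
Z = Σ e^(−Eᵢ/kT) = e^(−0) + e^(−2.17822) + e^(−2.73927) + e^(−3.61386) = 1.00000 + 0.113243 + 0.0646175 + 0.0269476 = 1.20481.
⟨E⟩ = Σ EᵢPᵢ = 26.2084 meV.
S/k_B = ln Z + ⟨E⟩/kT = ln(1.20481) + 26.2084/60.6 = 0.186322 + 0.432482 = 0.6188.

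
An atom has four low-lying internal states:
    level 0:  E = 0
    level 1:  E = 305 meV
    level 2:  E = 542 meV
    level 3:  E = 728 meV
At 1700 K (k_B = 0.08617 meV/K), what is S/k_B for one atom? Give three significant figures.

0.479

k_BT = 0.08617 × 1700 K = 146.49 meV.
Eᵢ/kT = 0, 2.0821, 3.6999, 4.9696.
Z = Σ e^(−Eᵢ/kT) = e^(−0) + e^(−2.0821) + e^(−3.6999) + e^(−4.9696) = 1.0000 + 0.12467 + 0.024726 + 0.0069459 = 1.1563.
⟨E⟩ = Σ EᵢPᵢ = 48.848 meV.
S/k_B = ln Z + ⟨E⟩/kT = ln(1.1563) + 48.848/146.49 = 0.14523 + 0.33346 = 0.479.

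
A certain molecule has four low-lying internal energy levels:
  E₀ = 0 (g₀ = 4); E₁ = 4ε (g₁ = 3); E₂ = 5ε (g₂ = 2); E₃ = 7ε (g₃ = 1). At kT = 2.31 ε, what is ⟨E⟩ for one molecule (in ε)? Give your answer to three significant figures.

Eᵢ/kT = 0, 1.7316, 2.1645, 3.0303.
Z = Σ gᵢe^(−Eᵢ/kT) = 4·e^(−0) + 3·e^(−1.7316) + 2·e^(−2.1645) + 1·e^(−3.0303) = 4.0000 + 0.53100 + 0.22961 + 0.048301 = 4.8089.
⟨E⟩ = Σ Eᵢ gᵢe^(−Eᵢ/kT) / Z = (0·4.0000 + 4·0.53100 + 5·0.22961 + 7·0.048301) / 4.8089 = 0.751 ε.

0.751 ε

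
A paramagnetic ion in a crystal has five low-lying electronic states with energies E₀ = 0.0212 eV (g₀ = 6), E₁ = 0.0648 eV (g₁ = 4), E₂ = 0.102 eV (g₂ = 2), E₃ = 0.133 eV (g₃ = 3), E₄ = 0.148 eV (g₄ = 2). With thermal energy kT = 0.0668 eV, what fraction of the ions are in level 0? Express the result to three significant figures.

0.629

Eᵢ/kT = 0.31737, 0.97006, 1.5269, 1.9910, 2.2156.
Z = Σ gᵢe^(−Eᵢ/kT) = 6·e^(−0.31737) + 4·e^(−0.97006) + 2·e^(−1.5269) + 3·e^(−1.9910) + 2·e^(−2.2156) = 4.3684 + 1.5162 + 0.43442 + 0.40968 + 0.21818 = 6.9469.
P₀ = g₀ e^(−E₀/kT) / Z = 4.3684/6.9469 = 0.629.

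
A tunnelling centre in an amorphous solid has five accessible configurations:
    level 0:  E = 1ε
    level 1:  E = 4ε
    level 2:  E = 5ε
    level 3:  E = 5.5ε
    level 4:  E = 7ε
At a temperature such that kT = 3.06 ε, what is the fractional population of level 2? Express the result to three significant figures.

0.134

Eᵢ/kT = 0.32680, 1.3072, 1.6340, 1.7974, 2.2876.
Z = Σ e^(−Eᵢ/kT) = e^(−0.32680) + e^(−1.3072) + e^(−1.6340) + e^(−1.7974) + e^(−2.2876) = 0.72123 + 0.27058 + 0.19515 + 0.16573 + 0.10151 = 1.4542.
P₂ = e^(−E₂/kT) / Z = 0.19515/1.4542 = 0.134.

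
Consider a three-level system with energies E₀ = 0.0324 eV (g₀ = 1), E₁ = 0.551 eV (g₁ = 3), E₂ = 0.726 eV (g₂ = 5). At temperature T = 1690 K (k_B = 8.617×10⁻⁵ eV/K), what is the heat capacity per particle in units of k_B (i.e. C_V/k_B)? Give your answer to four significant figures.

k_BT = 8.617×10⁻⁵ × 1690 K = 0.145627 eV.
Eᵢ/kT = 0.222486, 3.78364, 4.98534.
Z = Σ gᵢe^(−Eᵢ/kT) = 1·e^(−0.222486) + 3·e^(−3.78364) + 5·e^(−4.98534) = 0.800526 + 0.0682193 + 0.0341873 = 0.902933.
⟨E⟩ = 0.0978432 eV, ⟨E²⟩ = 0.0438251 eV².
C_V/k_B = (⟨E²⟩ − ⟨E⟩²)/(kT)² = (0.0438251 − 0.00957329)/0.0212072 = 1.615.

1.615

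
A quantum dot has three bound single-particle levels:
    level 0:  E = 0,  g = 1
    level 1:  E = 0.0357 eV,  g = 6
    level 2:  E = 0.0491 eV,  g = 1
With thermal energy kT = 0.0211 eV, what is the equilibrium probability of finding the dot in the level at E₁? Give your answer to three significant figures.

Eᵢ/kT = 0, 1.6919, 2.3270.
Z = Σ gᵢe^(−Eᵢ/kT) = 1·e^(−0) + 6·e^(−1.6919) + 1·e^(−2.3270) = 1.0000 + 1.1050 + 0.097588 = 2.2026.
P₁ = g₁ e^(−E₁/kT) / Z = 1.1050/2.2026 = 0.502.

0.502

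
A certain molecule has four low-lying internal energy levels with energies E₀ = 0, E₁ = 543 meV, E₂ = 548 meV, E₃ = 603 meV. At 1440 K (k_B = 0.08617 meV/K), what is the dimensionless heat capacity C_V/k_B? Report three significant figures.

k_BT = 0.08617 × 1440 K = 124.08 meV.
Eᵢ/kT = 0, 4.3762, 4.4165, 4.8598.
Z = Σ e^(−Eᵢ/kT) = e^(−0) + e^(−4.3762) + e^(−4.4165) + e^(−4.8598) = 1.0000 + 0.012573 + 0.012076 + 0.0077520 = 1.0324.
⟨E⟩ = 17.551 meV, ⟨E²⟩ = 9833.7 meV².
C_V/k_B = (⟨E²⟩ − ⟨E⟩²)/(kT)² = (9833.7 − 308.04)/15396 = 0.619.

0.619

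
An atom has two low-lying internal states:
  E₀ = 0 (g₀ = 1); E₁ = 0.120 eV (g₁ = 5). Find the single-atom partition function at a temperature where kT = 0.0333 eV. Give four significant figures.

Z = 1.136

Eᵢ/kT = 0, 3.60360.
Z = Σ gᵢe^(−Eᵢ/kT) = 1·e^(−0) + 5·e^(−3.60360) = 1.00000 + 0.136128 = 1.13613.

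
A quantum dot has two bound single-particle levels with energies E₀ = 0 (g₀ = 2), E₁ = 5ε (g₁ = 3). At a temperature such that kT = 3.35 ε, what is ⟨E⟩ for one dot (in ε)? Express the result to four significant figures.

1.261 ε

Eᵢ/kT = 0, 1.49254.
Z = Σ gᵢe^(−Eᵢ/kT) = 2·e^(−0) + 3·e^(−1.49254) = 2.00000 + 0.674403 = 2.67440.
⟨E⟩ = Σ Eᵢ gᵢe^(−Eᵢ/kT) / Z = (0·2.00000 + 5·0.674403) / 2.67440 = 1.261 ε.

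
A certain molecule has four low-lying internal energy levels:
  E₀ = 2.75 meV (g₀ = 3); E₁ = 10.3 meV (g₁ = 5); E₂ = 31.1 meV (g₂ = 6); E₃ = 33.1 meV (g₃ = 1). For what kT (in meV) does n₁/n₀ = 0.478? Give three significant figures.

6.04 meV

n₁/n₀ = (g₁/g₀) exp[−(E₁−E₀)/kT] = 0.478.
⇒ (E₁−E₀)/kT = ln((5/3)/0.478) = ln(3.4868) = 1.2490.
kT = 7.55 meV / 1.2490 = 6.04 meV.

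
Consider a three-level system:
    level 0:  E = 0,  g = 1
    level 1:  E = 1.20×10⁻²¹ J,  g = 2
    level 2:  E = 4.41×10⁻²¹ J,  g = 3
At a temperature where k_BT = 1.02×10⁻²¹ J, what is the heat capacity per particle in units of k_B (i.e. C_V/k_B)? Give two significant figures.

Eᵢ/kT = 0, 1.176, 4.324.
Z = Σ gᵢe^(−Eᵢ/kT) = 1·e^(−0) + 2·e^(−1.176) + 3·e^(−4.324) = 1.000 + 0.6170 + 0.03974 = 1.657.
⟨E⟩ = 0.5526, ⟨E²⟩ = 1.003.
C_V/k_B = (⟨E²⟩ − ⟨E⟩²)/(kT)² = (1.003 − 0.3054)/1.040 = 0.67.

0.67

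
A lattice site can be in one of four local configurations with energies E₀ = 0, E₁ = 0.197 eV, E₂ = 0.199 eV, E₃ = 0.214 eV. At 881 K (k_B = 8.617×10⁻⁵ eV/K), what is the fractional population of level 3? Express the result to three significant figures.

0.0494

k_BT = 8.617×10⁻⁵ × 881 K = 0.075916 eV.
Eᵢ/kT = 0, 2.5950, 2.6213, 2.8189.
Z = Σ e^(−Eᵢ/kT) = e^(−0) + e^(−2.5950) + e^(−2.6213) + e^(−2.8189) = 1.0000 + 0.074646 + 0.072708 + 0.059672 = 1.2070.
P₃ = e^(−E₃/kT) / Z = 0.059672/1.2070 = 0.0494.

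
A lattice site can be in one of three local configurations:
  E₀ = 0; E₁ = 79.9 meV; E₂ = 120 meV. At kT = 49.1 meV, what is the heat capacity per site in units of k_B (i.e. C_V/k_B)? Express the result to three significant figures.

Eᵢ/kT = 0, 1.6273, 2.4440.
Z = Σ e^(−Eᵢ/kT) = e^(−0) + e^(−1.6273) + e^(−2.4440) = 1.0000 + 0.19646 + 0.086813 = 1.2833.
⟨E⟩ = 20.350 meV, ⟨E²⟩ = 1951.5 meV².
C_V/k_B = (⟨E²⟩ − ⟨E⟩²)/(kT)² = (1951.5 − 414.12)/2410.8 = 0.638.

0.638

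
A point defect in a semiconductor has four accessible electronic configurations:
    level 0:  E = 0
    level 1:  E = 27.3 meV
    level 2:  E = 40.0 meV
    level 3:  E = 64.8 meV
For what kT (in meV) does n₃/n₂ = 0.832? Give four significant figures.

134.8 meV

n₃/n₂ = exp[−(E₃−E₂)/kT] = 0.832.
⇒ (E₃−E₂)/kT = ln(1/0.832) = ln(1.20192) = 0.183920.
kT = 24.8 meV / 0.183920 = 134.8 meV.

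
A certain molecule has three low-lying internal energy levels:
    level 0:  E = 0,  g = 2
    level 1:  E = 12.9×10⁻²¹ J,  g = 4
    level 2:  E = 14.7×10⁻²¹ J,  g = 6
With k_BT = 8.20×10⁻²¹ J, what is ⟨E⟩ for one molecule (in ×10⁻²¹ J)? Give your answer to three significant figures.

Eᵢ/kT = 0, 1.5732, 1.7927.
Z = Σ gᵢe^(−Eᵢ/kT) = 2·e^(−0) + 4·e^(−1.5732) + 6·e^(−1.7927) = 2.0000 + 0.82952 + 0.99906 = 3.8286.
⟨E⟩ = Σ Eᵢ gᵢe^(−Eᵢ/kT) / Z = (0·2.0000 + 12.9·0.82952 + 14.7·0.99906) / 3.8286 = 6.63 ×10⁻²¹ J.

6.63 ×10⁻²¹ J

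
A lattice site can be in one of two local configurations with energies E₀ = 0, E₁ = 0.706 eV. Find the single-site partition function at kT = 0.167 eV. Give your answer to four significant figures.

Eᵢ/kT = 0, 4.22754.
Z = Σ e^(−Eᵢ/kT) = e^(−0) + e^(−4.22754) = 1.00000 + 0.0145882 = 1.01459.

Z = 1.015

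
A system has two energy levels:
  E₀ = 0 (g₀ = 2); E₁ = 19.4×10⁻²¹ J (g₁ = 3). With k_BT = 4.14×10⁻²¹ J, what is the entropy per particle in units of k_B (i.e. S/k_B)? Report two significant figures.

Eᵢ/kT = 0, 4.686.
Z = Σ gᵢe^(−Eᵢ/kT) = 2·e^(−0) + 3·e^(−4.686) = 2.000 + 0.02767 = 2.028.
⟨E⟩ = Σ EᵢPᵢ = 0.2647 ×10⁻²¹ J.
S/k_B = ln Z + ⟨E⟩/kT = ln(2.028) + 0.2647/4.14 = 0.7071 + 0.06394 = 0.77.

0.77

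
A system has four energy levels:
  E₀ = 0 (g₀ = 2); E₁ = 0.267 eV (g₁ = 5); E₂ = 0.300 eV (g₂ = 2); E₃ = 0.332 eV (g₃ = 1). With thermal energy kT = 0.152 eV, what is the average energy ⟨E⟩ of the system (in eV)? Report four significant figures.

0.1079 eV

Eᵢ/kT = 0, 1.75658, 1.97368, 2.18421.
Z = Σ gᵢe^(−Eᵢ/kT) = 2·e^(−0) + 5·e^(−1.75658) + 2·e^(−1.97368) + 1·e^(−2.18421) = 2.00000 + 0.863171 + 0.277889 + 0.112567 = 3.25363.
⟨E⟩ = Σ Eᵢ gᵢe^(−Eᵢ/kT) / Z = (0·2.00000 + 0.267·0.863171 + 0.300·0.277889 + 0.332·0.112567) / 3.25363 = 0.1079 eV.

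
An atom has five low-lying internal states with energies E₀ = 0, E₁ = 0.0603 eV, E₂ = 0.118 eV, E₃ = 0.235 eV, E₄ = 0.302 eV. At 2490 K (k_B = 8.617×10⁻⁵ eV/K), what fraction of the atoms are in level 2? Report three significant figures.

0.198

k_BT = 8.617×10⁻⁵ × 2490 K = 0.21456 eV.
Eᵢ/kT = 0, 0.28104, 0.54996, 1.0953, 1.4075.
Z = Σ e^(−Eᵢ/kT) = e^(−0) + e^(−0.28104) + e^(−0.54996) + e^(−1.0953) + e^(−1.4075) = 1.0000 + 0.75500 + 0.57697 + 0.33444 + 0.24475 = 2.9112.
P₂ = e^(−E₂/kT) / Z = 0.57697/2.9112 = 0.198.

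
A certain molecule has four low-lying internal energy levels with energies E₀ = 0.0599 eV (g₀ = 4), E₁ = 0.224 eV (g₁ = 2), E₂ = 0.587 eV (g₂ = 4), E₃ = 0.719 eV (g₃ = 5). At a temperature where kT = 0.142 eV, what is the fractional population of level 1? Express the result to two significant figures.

0.13

Eᵢ/kT = 0.4218, 1.577, 4.134, 5.063.
Z = Σ gᵢe^(−Eᵢ/kT) = 4·e^(−0.4218) + 2·e^(−1.577) + 4·e^(−4.134) + 5·e^(−5.063) = 2.623 + 0.4132 + 0.06407 + 0.03163 = 3.132.
P₁ = g₁ e^(−E₁/kT) / Z = 0.4132/3.132 = 0.13.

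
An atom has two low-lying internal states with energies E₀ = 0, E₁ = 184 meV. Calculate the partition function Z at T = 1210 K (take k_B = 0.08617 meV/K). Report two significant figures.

Z = 1.2

k_BT = 0.08617 × 1210 K = 104.3 meV.
Eᵢ/kT = 0, 1.764.
Z = Σ e^(−Eᵢ/kT) = e^(−0) + e^(−1.764) = 1.000 + 0.1714 = 1.171.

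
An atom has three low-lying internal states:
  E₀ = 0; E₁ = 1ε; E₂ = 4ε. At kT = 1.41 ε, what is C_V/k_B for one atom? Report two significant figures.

Eᵢ/kT = 0, 0.7092, 2.837.
Z = Σ e^(−Eᵢ/kT) = e^(−0) + e^(−0.7092) + e^(−2.837) = 1.000 + 0.4920 + 0.05860 = 1.551.
⟨E⟩ = 0.4683 ε, ⟨E²⟩ = 0.9217 ε².
C_V/k_B = (⟨E²⟩ − ⟨E⟩²)/(kT)² = (0.9217 − 0.2193)/1.988 = 0.35.

0.35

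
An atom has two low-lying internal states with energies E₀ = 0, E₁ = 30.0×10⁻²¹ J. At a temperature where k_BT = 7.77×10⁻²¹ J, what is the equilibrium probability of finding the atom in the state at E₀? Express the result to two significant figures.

Eᵢ/kT = 0, 3.861.
Z = Σ e^(−Eᵢ/kT) = e^(−0) + e^(−3.861) = 1.000 + 0.02105 = 1.021.
P₀ = e^(−E₀/kT) / Z = 1.000/1.021 = 0.98.

0.98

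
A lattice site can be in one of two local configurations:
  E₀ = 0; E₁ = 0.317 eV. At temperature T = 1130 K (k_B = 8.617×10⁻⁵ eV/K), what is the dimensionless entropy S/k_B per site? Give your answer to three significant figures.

0.159

k_BT = 8.617×10⁻⁵ × 1130 K = 0.097372 eV.
Eᵢ/kT = 0, 3.2556.
Z = Σ e^(−Eᵢ/kT) = e^(−0) + e^(−3.2556) = 1.0000 + 0.038558 = 1.0386.
⟨E⟩ = Σ EᵢPᵢ = 0.011769 eV.
S/k_B = ln Z + ⟨E⟩/kT = ln(1.0386) + 0.011769/0.097372 = 0.037874 + 0.12087 = 0.159.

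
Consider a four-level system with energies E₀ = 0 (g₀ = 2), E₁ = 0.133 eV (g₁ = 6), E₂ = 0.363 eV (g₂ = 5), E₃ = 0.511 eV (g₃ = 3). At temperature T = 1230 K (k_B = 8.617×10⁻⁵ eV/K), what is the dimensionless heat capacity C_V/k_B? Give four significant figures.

0.8014

k_BT = 8.617×10⁻⁵ × 1230 K = 0.105989 eV.
Eᵢ/kT = 0, 1.25485, 3.42488, 4.82126.
Z = Σ gᵢe^(−Eᵢ/kT) = 2·e^(−0) + 6·e^(−1.25485) + 5·e^(−3.42488) + 3·e^(−4.82126) = 2.00000 + 1.71071 + 0.162766 + 0.0241699 = 3.89765.
⟨E⟩ = 0.0767025 eV, ⟨E²⟩ = 0.0148858 eV².
C_V/k_B = (⟨E²⟩ − ⟨E⟩²)/(kT)² = (0.0148858 − 0.00588327)/0.0112337 = 0.8014.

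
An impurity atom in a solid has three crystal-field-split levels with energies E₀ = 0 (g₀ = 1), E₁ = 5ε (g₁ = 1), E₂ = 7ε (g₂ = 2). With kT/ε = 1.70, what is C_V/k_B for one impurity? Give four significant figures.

Eᵢ/kT = 0, 2.94118, 4.11765.
Z = Σ gᵢe^(−Eᵢ/kT) = 1·e^(−0) + 1·e^(−2.94118) + 2·e^(−4.11765) = 1.00000 + 0.0528034 + 0.0325655 = 1.08537.
⟨E⟩ = 0.453279 ε, ⟨E²⟩ = 2.68645 ε².
C_V/k_B = (⟨E²⟩ − ⟨E⟩²)/(kT)² = (2.68645 − 0.205462)/2.89000 = 0.8585.

0.8585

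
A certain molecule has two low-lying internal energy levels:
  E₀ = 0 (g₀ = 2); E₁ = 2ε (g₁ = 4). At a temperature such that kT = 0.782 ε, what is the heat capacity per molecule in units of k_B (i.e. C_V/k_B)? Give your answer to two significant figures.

0.76

Eᵢ/kT = 0, 2.558.
Z = Σ gᵢe^(−Eᵢ/kT) = 2·e^(−0) + 4·e^(−2.558) = 2.000 + 0.3098 = 2.310.
⟨E⟩ = 0.2682 ε, ⟨E²⟩ = 0.5365 ε².
C_V/k_B = (⟨E²⟩ − ⟨E⟩²)/(kT)² = (0.5365 − 0.07193)/0.6115 = 0.76.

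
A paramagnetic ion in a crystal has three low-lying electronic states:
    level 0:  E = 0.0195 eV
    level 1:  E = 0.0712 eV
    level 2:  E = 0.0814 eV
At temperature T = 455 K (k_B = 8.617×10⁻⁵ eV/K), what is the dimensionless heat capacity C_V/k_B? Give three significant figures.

k_BT = 8.617×10⁻⁵ × 455 K = 0.039207 eV.
Eᵢ/kT = 0.49736, 1.8160, 2.0762.
Z = Σ e^(−Eᵢ/kT) = e^(−0.49736) + e^(−1.8160) + e^(−2.0762) = 0.60813 + 0.16268 + 0.12541 = 0.89622.
⟨E⟩ = 0.037546 eV, ⟨E²⟩ = 0.0021054 eV².
C_V/k_B = (⟨E²⟩ − ⟨E⟩²)/(kT)² = (0.0021054 − 0.0014097)/0.0015372 = 0.453.

0.453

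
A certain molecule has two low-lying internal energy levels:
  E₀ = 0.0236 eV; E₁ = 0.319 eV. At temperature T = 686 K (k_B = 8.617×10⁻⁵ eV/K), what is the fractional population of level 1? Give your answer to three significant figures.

k_BT = 8.617×10⁻⁵ × 686 K = 0.059113 eV.
Eᵢ/kT = 0.39924, 5.3964.
Z = Σ e^(−Eᵢ/kT) = e^(−0.39924) + e^(−5.3964) = 0.67083 + 0.0045329 = 0.67536.
P₁ = e^(−E₁/kT) / Z = 0.0045329/0.67536 = 0.00671.

0.00671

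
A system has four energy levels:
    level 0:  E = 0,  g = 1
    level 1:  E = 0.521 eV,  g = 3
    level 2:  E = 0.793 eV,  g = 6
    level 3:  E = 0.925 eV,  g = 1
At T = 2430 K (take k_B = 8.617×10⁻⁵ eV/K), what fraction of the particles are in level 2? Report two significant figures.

k_BT = 8.617×10⁻⁵ × 2430 K = 0.2094 eV.
Eᵢ/kT = 0, 2.488, 3.787, 4.417.
Z = Σ gᵢe^(−Eᵢ/kT) = 1·e^(−0) + 3·e^(−2.488) + 6·e^(−3.787) + 1·e^(−4.417) = 1.000 + 0.2492 + 0.1360 + 0.01207 = 1.397.
P₂ = g₂ e^(−E₂/kT) / Z = 0.1360/1.397 = 0.097.

0.097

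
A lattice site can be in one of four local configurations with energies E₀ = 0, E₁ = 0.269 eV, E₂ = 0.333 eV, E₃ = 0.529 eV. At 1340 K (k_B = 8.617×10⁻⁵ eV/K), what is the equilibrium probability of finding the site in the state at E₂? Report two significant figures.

k_BT = 8.617×10⁻⁵ × 1340 K = 0.1155 eV.
Eᵢ/kT = 0, 2.329, 2.883, 4.580.
Z = Σ e^(−Eᵢ/kT) = e^(−0) + e^(−2.329) + e^(−2.883) + e^(−4.580) = 1.000 + 0.09739 + 0.05597 + 0.01025 = 1.164.
P₂ = e^(−E₂/kT) / Z = 0.05597/1.164 = 0.048.

0.048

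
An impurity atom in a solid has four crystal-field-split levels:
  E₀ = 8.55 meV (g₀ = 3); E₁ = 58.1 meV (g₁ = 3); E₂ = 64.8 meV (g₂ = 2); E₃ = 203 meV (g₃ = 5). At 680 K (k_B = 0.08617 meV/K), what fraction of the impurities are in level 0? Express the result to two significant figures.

k_BT = 0.08617 × 680 K = 58.60 meV.
Eᵢ/kT = 0.1459, 0.9915, 1.106, 3.464.
Z = Σ gᵢe^(−Eᵢ/kT) = 3·e^(−0.1459) + 3·e^(−0.9915) + 2·e^(−1.106) + 5·e^(−3.464) = 2.593 + 1.113 + 0.6618 + 0.1565 = 4.524.
P₀ = g₀ e^(−E₀/kT) / Z = 2.593/4.524 = 0.57.

0.57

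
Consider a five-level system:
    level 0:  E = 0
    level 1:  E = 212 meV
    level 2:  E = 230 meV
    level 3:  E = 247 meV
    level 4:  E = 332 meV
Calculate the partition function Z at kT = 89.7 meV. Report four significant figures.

Z = 1.259

Eᵢ/kT = 0, 2.36343, 2.56410, 2.75362, 3.70123.
Z = Σ e^(−Eᵢ/kT) = e^(−0) + e^(−2.36343) + e^(−2.56410) + e^(−2.75362) + e^(−3.70123) = 1.00000 + 0.0940969 + 0.0769884 + 0.0636969 + 0.0246931 = 1.25948.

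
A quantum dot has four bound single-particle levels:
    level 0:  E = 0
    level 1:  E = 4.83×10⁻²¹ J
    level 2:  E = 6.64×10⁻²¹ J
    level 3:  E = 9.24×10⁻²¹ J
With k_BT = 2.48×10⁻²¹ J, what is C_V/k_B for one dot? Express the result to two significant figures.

Eᵢ/kT = 0, 1.948, 2.677, 3.726.
Z = Σ e^(−Eᵢ/kT) = e^(−0) + e^(−1.948) + e^(−2.677) + e^(−3.726) = 1.000 + 0.1426 + 0.06877 + 0.02409 = 1.235.
⟨E⟩ = 1.108, ⟨E²⟩ = 6.814.
C_V/k_B = (⟨E²⟩ − ⟨E⟩²)/(kT)² = (6.814 − 1.228)/6.150 = 0.91.

0.91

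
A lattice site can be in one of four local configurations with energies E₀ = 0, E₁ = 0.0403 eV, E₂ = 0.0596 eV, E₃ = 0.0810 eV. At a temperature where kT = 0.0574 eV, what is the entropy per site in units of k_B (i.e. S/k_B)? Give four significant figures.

Eᵢ/kT = 0, 0.702091, 1.03833, 1.41115.
Z = Σ e^(−Eᵢ/kT) = e^(−0) + e^(−0.702091) + e^(−1.03833) + e^(−1.41115) = 1.00000 + 0.495548 + 0.354045 + 0.243863 = 2.09346.
⟨E⟩ = Σ EᵢPᵢ = 0.0290546 eV.
S/k_B = ln Z + ⟨E⟩/kT = ln(2.09346) + 0.0290546/0.0574 = 0.738818 + 0.506178 = 1.245.

1.245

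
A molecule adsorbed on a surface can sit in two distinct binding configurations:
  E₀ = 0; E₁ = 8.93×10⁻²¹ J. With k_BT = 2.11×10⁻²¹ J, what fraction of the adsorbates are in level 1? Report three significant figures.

Eᵢ/kT = 0, 4.2322.
Z = Σ e^(−Eᵢ/kT) = e^(−0) + e^(−4.2322) = 1.0000 + 0.014520 = 1.0145.
P₁ = e^(−E₁/kT) / Z = 0.014520/1.0145 = 0.0143.

0.0143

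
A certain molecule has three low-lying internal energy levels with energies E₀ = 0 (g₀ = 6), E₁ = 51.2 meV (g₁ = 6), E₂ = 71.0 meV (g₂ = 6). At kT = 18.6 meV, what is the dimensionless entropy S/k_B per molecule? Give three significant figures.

Eᵢ/kT = 0, 2.7527, 3.8172.
Z = Σ gᵢe^(−Eᵢ/kT) = 6·e^(−0) + 6·e^(−2.7527) + 6·e^(−3.8172) = 6.0000 + 0.38253 + 0.13194 = 6.5145.
⟨E⟩ = Σ EᵢPᵢ = 4.4444 meV.
S/k_B = ln Z + ⟨E⟩/kT = ln(6.5145) + 4.4444/18.6 = 1.8740 + 0.23895 = 2.11.

2.11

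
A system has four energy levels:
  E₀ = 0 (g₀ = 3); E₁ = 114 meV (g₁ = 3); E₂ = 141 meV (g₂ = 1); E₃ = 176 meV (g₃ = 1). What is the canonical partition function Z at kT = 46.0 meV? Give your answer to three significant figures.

Z = 3.32

Eᵢ/kT = 0, 2.4783, 3.0652, 3.8261.
Z = Σ gᵢe^(−Eᵢ/kT) = 3·e^(−0) + 3·e^(−2.4783) + 1·e^(−3.0652) + 1·e^(−3.8261) = 3.0000 + 0.25166 + 0.046645 + 0.021794 = 3.3201.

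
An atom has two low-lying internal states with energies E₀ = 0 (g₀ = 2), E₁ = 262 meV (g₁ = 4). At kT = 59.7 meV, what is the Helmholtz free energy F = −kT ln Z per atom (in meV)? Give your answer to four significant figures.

-42.85 meV

Eᵢ/kT = 0, 4.38861.
Z = Σ gᵢe^(−Eᵢ/kT) = 2·e^(−0) + 4·e^(−4.38861) = 2.00000 + 0.0496719 = 2.04967.
F = −kT ln Z = −59.7 × ln(2.04967) = −59.7 × 0.717679 = -42.85 meV.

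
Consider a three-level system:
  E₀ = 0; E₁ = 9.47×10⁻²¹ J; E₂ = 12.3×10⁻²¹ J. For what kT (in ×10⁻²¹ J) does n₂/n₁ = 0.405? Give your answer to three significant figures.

n₂/n₁ = exp[−(E₂−E₁)/kT] = 0.405.
⇒ (E₂−E₁)/kT = ln(1/0.405) = ln(2.4691) = 0.90385.
kT = 2.83 ×10⁻²¹ J / 0.90385 = 3.13 ×10⁻²¹ J.

3.13 ×10⁻²¹ J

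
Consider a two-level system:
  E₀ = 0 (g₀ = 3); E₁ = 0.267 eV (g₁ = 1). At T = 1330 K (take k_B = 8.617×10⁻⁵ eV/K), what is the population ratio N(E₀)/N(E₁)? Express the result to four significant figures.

k_BT = 8.617×10⁻⁵ × 1330 K = 0.114606 eV.
n₀/n₁ = (g₀/g₁) exp[−(E₀−E₁)/kT] = (3/1) × exp(−(-0.267 eV)/(0.114606 eV)) = (3/1) × exp(2.32972) = 30.83.

30.83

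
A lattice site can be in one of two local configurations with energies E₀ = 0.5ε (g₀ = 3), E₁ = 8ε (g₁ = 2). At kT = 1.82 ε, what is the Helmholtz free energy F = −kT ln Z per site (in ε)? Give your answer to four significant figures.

-1.519 ε

Eᵢ/kT = 0.274725, 4.39560.
Z = Σ gᵢe^(−Eᵢ/kT) = 3·e^(−0.274725) + 2·e^(−4.39560) = 2.27934 + 0.0246630 = 2.30400.
F = −kT ln Z = −1.82 × ln(2.30400) = −1.82 × 0.834647 = -1.519 ε.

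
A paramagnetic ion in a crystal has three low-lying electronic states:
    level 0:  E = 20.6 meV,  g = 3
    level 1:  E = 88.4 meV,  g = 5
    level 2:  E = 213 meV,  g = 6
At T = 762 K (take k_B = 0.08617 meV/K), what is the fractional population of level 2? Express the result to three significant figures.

k_BT = 0.08617 × 762 K = 65.662 meV.
Eᵢ/kT = 0.31373, 1.3463, 3.2439.
Z = Σ gᵢe^(−Eᵢ/kT) = 3·e^(−0.31373) + 5·e^(−1.3463) + 6·e^(−3.2439) = 2.1921 + 1.3010 + 0.23407 = 3.7272.
P₂ = g₂ e^(−E₂/kT) / Z = 0.23407/3.7272 = 0.0628.

0.0628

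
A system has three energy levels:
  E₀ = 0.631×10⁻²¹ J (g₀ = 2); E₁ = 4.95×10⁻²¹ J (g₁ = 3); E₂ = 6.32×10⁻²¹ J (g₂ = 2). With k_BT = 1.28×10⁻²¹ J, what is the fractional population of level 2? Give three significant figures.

Eᵢ/kT = 0.49297, 3.8672, 4.9375.
Z = Σ gᵢe^(−Eᵢ/kT) = 2·e^(−0.49297) + 3·e^(−3.8672) + 2·e^(−4.9375) = 1.2216 + 0.062751 + 0.014345 = 1.2987.
P₂ = g₂ e^(−E₂/kT) / Z = 0.014345/1.2987 = 0.0110.

0.0110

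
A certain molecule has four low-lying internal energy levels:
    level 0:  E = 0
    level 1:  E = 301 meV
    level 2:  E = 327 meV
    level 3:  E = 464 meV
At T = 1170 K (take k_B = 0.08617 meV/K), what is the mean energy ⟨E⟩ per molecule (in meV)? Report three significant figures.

k_BT = 0.08617 × 1170 K = 100.82 meV.
Eᵢ/kT = 0, 2.9855, 3.2434, 4.6023.
Z = Σ e^(−Eᵢ/kT) = e^(−0) + e^(−2.9855) + e^(−3.2434) + e^(−4.6023) = 1.0000 + 0.050514 + 0.039031 + 0.010029 = 1.0996.
⟨E⟩ = Σ Eᵢ e^(−Eᵢ/kT) / Z = (0·1.0000 + 301·0.050514 + 327·0.039031 + 464·0.010029) / 1.0996 = 29.7 meV.

29.7 meV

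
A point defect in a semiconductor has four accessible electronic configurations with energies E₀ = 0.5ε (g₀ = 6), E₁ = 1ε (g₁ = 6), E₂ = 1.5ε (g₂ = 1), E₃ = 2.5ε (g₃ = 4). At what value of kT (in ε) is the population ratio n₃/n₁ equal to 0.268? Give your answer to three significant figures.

1.65 ε

n₃/n₁ = (g₃/g₁) exp[−(E₃−E₁)/kT] = 0.268.
⇒ (E₃−E₁)/kT = ln((4/6)/0.268) = ln(2.4876) = 0.91132.
kT = 1.5ε / 0.91132 = 1.65 ε.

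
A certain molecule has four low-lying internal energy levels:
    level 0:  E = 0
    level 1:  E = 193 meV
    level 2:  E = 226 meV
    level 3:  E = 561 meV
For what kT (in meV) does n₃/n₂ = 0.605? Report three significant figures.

n₃/n₂ = exp[−(E₃−E₂)/kT] = 0.605.
⇒ (E₃−E₂)/kT = ln(1/0.605) = ln(1.6529) = 0.50253.
kT = 335 meV / 0.50253 = 667 meV.

667 meV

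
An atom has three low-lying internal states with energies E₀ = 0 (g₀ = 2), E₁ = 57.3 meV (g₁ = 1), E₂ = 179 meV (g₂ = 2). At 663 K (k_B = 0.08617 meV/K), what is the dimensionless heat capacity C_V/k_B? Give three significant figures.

0.431

k_BT = 0.08617 × 663 K = 57.131 meV.
Eᵢ/kT = 0, 1.0030, 3.1332.
Z = Σ gᵢe^(−Eᵢ/kT) = 2·e^(−0) + 1·e^(−1.0030) + 2·e^(−3.1332) = 2.0000 + 0.36678 + 0.087156 = 2.4539.
⟨E⟩ = 14.922 meV, ⟨E²⟩ = 1628.8 meV².
C_V/k_B = (⟨E²⟩ − ⟨E⟩²)/(kT)² = (1628.8 − 222.67)/3264.0 = 0.431.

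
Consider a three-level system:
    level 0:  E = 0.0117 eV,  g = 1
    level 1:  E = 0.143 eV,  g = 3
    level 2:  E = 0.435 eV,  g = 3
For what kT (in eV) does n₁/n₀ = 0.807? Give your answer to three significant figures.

0.100 eV

n₁/n₀ = (g₁/g₀) exp[−(E₁−E₀)/kT] = 0.807.
⇒ (E₁−E₀)/kT = ln((3/1)/0.807) = ln(3.7175) = 1.3131.
kT = 0.1313 eV / 1.3131 = 0.100 eV.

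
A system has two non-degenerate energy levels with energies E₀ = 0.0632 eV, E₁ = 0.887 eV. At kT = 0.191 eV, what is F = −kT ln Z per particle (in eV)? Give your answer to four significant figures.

0.06066 eV

Eᵢ/kT = 0.330890, 4.64398.
Z = Σ e^(−Eᵢ/kT) = e^(−0.330890) + e^(−4.64398) = 0.718284 + 0.00961934 = 0.727903.
F = −kT ln Z = −0.191 × ln(0.727903) = −0.191 × -0.317587 = 0.06066 eV.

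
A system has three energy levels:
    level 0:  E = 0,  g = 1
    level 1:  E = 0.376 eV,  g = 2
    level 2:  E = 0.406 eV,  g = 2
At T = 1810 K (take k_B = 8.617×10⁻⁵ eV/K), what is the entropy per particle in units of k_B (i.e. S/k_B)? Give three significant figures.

0.900

k_BT = 8.617×10⁻⁵ × 1810 K = 0.15597 eV.
Eᵢ/kT = 0, 2.4107, 2.6031.
Z = Σ gᵢe^(−Eᵢ/kT) = 1·e^(−0) + 2·e^(−2.4107) + 2·e^(−2.6031) = 1.0000 + 0.17950 + 0.14809 = 1.3276.
⟨E⟩ = Σ EᵢPᵢ = 0.096126 eV.
S/k_B = ln Z + ⟨E⟩/kT = ln(1.3276) + 0.096126/0.15597 = 0.28337 + 0.61631 = 0.900.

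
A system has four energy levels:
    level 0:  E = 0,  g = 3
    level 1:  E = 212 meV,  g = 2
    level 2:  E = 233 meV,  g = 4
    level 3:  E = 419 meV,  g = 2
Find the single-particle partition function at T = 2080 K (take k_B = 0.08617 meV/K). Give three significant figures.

Z = 4.90

k_BT = 0.08617 × 2080 K = 179.23 meV.
Eᵢ/kT = 0, 1.1828, 1.3000, 2.3378.
Z = Σ gᵢe^(−Eᵢ/kT) = 3·e^(−0) + 2·e^(−1.1828) + 4·e^(−1.3000) + 2·e^(−2.3378) = 3.0000 + 0.61284 + 1.0901 + 0.19308 = 4.8960.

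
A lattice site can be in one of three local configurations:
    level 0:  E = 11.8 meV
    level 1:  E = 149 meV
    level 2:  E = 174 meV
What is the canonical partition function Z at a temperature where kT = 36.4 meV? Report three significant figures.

Eᵢ/kT = 0.32418, 4.0934, 4.7802.
Z = Σ e^(−Eᵢ/kT) = e^(−0.32418) + e^(−4.0934) + e^(−4.7802) = 0.72312 + 0.016682 + 0.0083943 = 0.74820.

Z = 0.748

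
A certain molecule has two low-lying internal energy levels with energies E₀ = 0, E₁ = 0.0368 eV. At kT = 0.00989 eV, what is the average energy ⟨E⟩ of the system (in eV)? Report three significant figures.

Eᵢ/kT = 0, 3.7209.
Z = Σ e^(−Eᵢ/kT) = e^(−0) + e^(−3.7209) = 1.0000 + 0.024212 = 1.0242.
⟨E⟩ = Σ Eᵢ e^(−Eᵢ/kT) / Z = (0·1.0000 + 0.0368·0.024212) / 1.0242 = 0.000870 eV.

0.000870 eV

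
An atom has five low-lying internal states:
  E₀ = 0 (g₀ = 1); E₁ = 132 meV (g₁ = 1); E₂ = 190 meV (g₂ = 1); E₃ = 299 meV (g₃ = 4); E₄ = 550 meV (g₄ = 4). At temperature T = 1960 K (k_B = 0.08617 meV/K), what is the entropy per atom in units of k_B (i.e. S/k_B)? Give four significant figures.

1.891

k_BT = 0.08617 × 1960 K = 168.893 meV.
Eᵢ/kT = 0, 0.781560, 1.12497, 1.77035, 3.25650.
Z = Σ gᵢe^(−Eᵢ/kT) = 1·e^(−0) + 1·e^(−0.781560) + 1·e^(−1.12497) + 4·e^(−1.77035) + 4·e^(−3.25650) = 1.00000 + 0.457691 + 0.324662 + 0.681094 + 0.154092 = 2.61754.
⟨E⟩ = Σ EᵢPᵢ = 156.826 meV.
S/k_B = ln Z + ⟨E⟩/kT = ln(2.61754) + 156.826/168.893 = 0.962235 + 0.928552 = 1.891.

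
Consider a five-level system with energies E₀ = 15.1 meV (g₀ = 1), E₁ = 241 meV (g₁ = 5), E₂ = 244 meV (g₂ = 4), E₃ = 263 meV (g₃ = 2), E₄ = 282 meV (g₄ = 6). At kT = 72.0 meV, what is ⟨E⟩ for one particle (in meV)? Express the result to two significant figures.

Eᵢ/kT = 0.2097, 3.347, 3.389, 3.653, 3.917.
Z = Σ gᵢe^(−Eᵢ/kT) = 1·e^(−0.2097) + 5·e^(−3.347) + 4·e^(−3.389) + 2·e^(−3.653) + 6·e^(−3.917) = 0.8108 + 0.1759 + 0.1350 + 0.05183 + 0.1194 = 1.293.
⟨E⟩ = Σ Eᵢ gᵢe^(−Eᵢ/kT) / Z = (15.1·0.8108 + 241·0.1759 + 244·0.1350 + 263·0.05183 + 282·0.1194) / 1.293 = 100 meV.

100 meV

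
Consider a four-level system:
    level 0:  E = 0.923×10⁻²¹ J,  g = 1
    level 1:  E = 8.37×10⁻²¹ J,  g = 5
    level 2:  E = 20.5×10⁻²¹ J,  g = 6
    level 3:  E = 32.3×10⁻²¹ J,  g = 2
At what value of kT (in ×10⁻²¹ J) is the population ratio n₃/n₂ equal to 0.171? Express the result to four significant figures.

n₃/n₂ = (g₃/g₂) exp[−(E₃−E₂)/kT] = 0.171.
⇒ (E₃−E₂)/kT = ln((2/6)/0.171) = ln(1.94932) = 0.667481.
kT = 11.8 ×10⁻²¹ J / 0.667481 = 17.68 ×10⁻²¹ J.

17.68 ×10⁻²¹ J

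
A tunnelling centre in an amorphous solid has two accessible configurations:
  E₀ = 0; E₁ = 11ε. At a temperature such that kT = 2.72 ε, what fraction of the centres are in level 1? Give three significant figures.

Eᵢ/kT = 0, 4.0441.
Z = Σ e^(−Eᵢ/kT) = e^(−0) + e^(−4.0441) = 1.0000 + 0.017525 = 1.0175.
P₁ = e^(−E₁/kT) / Z = 0.017525/1.0175 = 0.0172.

0.0172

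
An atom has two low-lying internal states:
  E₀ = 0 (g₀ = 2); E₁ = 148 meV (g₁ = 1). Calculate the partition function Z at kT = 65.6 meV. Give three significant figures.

Z = 2.10

Eᵢ/kT = 0, 2.2561.
Z = Σ gᵢe^(−Eᵢ/kT) = 2·e^(−0) + 1·e^(−2.2561) = 2.0000 + 0.10476 = 2.1048.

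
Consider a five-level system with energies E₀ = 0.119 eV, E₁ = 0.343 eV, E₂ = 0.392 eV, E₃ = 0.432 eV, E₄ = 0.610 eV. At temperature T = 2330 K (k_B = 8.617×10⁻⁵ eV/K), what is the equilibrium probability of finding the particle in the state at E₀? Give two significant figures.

0.53

k_BT = 8.617×10⁻⁵ × 2330 K = 0.2008 eV.
Eᵢ/kT = 0.5926, 1.708, 1.952, 2.151, 3.038.
Z = Σ e^(−Eᵢ/kT) = e^(−0.5926) + e^(−1.708) + e^(−1.952) + e^(−2.151) + e^(−3.038) = 0.5529 + 0.1812 + 0.1420 + 0.1164 + 0.04793 = 1.040.
P₀ = e^(−E₀/kT) / Z = 0.5529/1.040 = 0.53.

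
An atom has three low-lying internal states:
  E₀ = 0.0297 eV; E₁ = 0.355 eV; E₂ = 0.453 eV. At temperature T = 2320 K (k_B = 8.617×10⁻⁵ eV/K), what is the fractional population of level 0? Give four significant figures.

k_BT = 8.617×10⁻⁵ × 2320 K = 0.199914 eV.
Eᵢ/kT = 0.148564, 1.77576, 2.26597.
Z = Σ e^(−Eᵢ/kT) = e^(−0.148564) + e^(−1.77576) + e^(−2.26597) = 0.861945 + 0.169355 + 0.103729 = 1.13503.
P₀ = e^(−E₀/kT) / Z = 0.861945/1.13503 = 0.7594.

0.7594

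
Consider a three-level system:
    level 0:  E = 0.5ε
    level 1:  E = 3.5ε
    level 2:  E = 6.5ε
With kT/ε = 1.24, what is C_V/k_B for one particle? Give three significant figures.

0.590

Eᵢ/kT = 0.40323, 2.8226, 5.2419.
Z = Σ e^(−Eᵢ/kT) = e^(−0.40323) + e^(−2.8226) + e^(−5.2419) = 0.66816 + 0.059451 + 0.0052902 = 0.73290.
⟨E⟩ = 0.78666 ε, ⟨E²⟩ = 1.5266 ε².
C_V/k_B = (⟨E²⟩ − ⟨E⟩²)/(kT)² = (1.5266 − 0.61883)/1.5376 = 0.590.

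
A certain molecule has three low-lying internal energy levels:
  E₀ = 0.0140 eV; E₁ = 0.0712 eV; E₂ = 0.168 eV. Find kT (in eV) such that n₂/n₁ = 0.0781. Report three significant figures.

0.0380 eV

n₂/n₁ = exp[−(E₂−E₁)/kT] = 0.0781.
⇒ (E₂−E₁)/kT = ln(1/0.0781) = ln(12.804) = 2.5498.
kT = 0.0968 eV / 2.5498 = 0.0380 eV.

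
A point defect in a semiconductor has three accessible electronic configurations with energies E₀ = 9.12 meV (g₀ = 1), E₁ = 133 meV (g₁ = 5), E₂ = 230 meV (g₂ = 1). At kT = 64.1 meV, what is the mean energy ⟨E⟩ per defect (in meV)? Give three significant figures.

64.2 meV

Eᵢ/kT = 0.14228, 2.0749, 3.5881.
Z = Σ gᵢe^(−Eᵢ/kT) = 1·e^(−0.14228) + 5·e^(−2.0749) + 1·e^(−3.5881) = 0.86738 + 0.62784 + 0.027651 = 1.5229.
⟨E⟩ = Σ Eᵢ gᵢe^(−Eᵢ/kT) / Z = (9.12·0.86738 + 133·0.62784 + 230·0.027651) / 1.5229 = 64.2 meV.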